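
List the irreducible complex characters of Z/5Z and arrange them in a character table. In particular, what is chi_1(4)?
Character table of Z/5Z (irreps indexed chi_0,...,chi_4 with chi_k(m) = zeta_5^(k*m), zeta_5 = exp(2*pi*i/5)):
  irrep \ class  {0} (size 1)  {1} (size 1)    {2} (size 1)    {3} (size 1)    {4} (size 1)  
  chi_0          1             1               1               1               1             
  chi_1          1             exp(2*I*pi/5)   exp(4*I*pi/5)   exp(-4*I*pi/5)  exp(-2*I*pi/5)
  chi_2          1             exp(4*I*pi/5)   exp(-2*I*pi/5)  exp(2*I*pi/5)   exp(-4*I*pi/5)
  chi_3          1             exp(-4*I*pi/5)  exp(2*I*pi/5)   exp(-2*I*pi/5)  exp(4*I*pi/5) 
  chi_4          1             exp(-2*I*pi/5)  exp(-4*I*pi/5)  exp(4*I*pi/5)   exp(2*I*pi/5) 

Spot check: chi_1(4) = zeta_5^(1*4) = zeta_5^4 = exp(-2*I*pi/5).

Why: Z/5Z is abelian, so all 5 irreducible complex representations are 1-dimensional. They are given by chi_k(m) = zeta_5^(k*m) for k = 0,...,4. Row orthogonality: sum_m chi_k(m) conj(chi_l(m)) = 5 * [k = l].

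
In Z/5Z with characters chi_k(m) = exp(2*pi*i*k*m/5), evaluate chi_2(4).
chi_2(4) = zeta_5^8 = exp(-4*I*pi/5)

Working: chi_2(4) = zeta_5^(2*4) = zeta_5^8. Since zeta_5^5 = 1, this equals zeta_5^3 = exp(2*pi*i*3/5) = exp(-4*I*pi/5).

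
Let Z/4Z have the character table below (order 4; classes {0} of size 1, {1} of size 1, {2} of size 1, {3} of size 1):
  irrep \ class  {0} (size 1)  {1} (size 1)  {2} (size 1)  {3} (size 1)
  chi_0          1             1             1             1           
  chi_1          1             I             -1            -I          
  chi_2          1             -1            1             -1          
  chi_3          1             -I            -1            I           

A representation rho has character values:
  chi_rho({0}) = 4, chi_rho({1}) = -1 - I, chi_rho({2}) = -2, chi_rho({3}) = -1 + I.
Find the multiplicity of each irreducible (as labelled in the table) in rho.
Multiplicities: chi_0: 0, chi_1: 1, chi_2: 1, chi_3: 2.

Details: Use <chi_rho, chi> = (1/|G|) sum_C |C| * chi_rho(C) * conj(chi(C)) with |G| = 4 for each irreducible chi in the table:
  <chi_rho, chi_0> = (1/4)[1*(4)*conj(1) + 1*(-1 - I)*conj(1) + 1*(-2)*conj(1) + 1*(-1 + I)*conj(1)]
      = (1/4)[(4) + (-1 - I) + (-2) + (-1 + I)] = 0/4 = 0
  <chi_rho, chi_1> = (1/4)[1*(4)*conj(1) + 1*(-1 - I)*conj(I) + 1*(-2)*conj(-1) + 1*(-1 + I)*conj(-I)]
      = (1/4)[(4) + (-1 + I) + (2) + (-1 - I)] = 4/4 = 1
  <chi_rho, chi_2> = (1/4)[1*(4)*conj(1) + 1*(-1 - I)*conj(-1) + 1*(-2)*conj(1) + 1*(-1 + I)*conj(-1)]
      = (1/4)[(4) + (1 + I) + (-2) + (1 - I)] = 4/4 = 1
  <chi_rho, chi_3> = (1/4)[1*(4)*conj(1) + 1*(-1 - I)*conj(-I) + 1*(-2)*conj(-1) + 1*(-1 + I)*conj(I)]
      = (1/4)[(4) + (1 - I) + (2) + (1 + I)] = 8/4 = 2
(Exp terms are combined using exp(i*s)*conj(exp(i*t)) = exp(i*(s-t)), and sums of them are collapsed using the identity that for every m > 1 the m distinct m-th roots of unity sum to 0, e.g. 1 + exp(2*I*pi/3) + exp(-2*I*pi/3) = 0.)
Dimension check: dim(rho) = sum (mult * dim) = 0*1 + 1*1 + 1*1 + 2*1 = 4 = chi_rho(e) = 4.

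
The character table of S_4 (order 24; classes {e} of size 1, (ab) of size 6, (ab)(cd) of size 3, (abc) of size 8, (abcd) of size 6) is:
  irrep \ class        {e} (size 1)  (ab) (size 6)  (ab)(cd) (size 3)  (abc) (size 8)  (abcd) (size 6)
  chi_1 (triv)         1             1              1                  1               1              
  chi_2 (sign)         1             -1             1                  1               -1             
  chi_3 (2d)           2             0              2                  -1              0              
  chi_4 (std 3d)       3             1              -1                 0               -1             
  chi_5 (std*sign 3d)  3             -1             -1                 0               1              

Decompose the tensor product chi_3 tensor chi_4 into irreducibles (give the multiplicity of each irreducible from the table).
chi_3 tensor chi_4 = chi_4 + chi_5 (all other irreducibles have multiplicity 0).

The character of a tensor product is the pointwise product (chi_3 * chi_4)(C) = chi_3(C) * chi_4(C):
  {e}: (2)*(3), (ab): (0)*(1), (ab)(cd): (2)*(-1), (abc): (-1)*(0), (abcd): (0)*(-1)
so (chi_3 * chi_4) takes values
  {e} -> 6, (ab) -> 0, (ab)(cd) -> -2, (abc) -> 0, (abcd) -> 0.
Now take the inner product of this character with each irreducible chi from the table, <chi_3*chi_4, chi> = (1/24) sum_C |C| (chi_3*chi_4)(C) conj(chi(C)):
  <chi_3*chi_4, chi_1> = (1/24)[1*(6)*conj(1) + 6*(0)*conj(1) + 3*(-2)*conj(1) + 8*(0)*conj(1) + 6*(0)*conj(1)]
      = (1/24)[(6) + (0) + (-6) + (0) + (0)] = 0/24 = 0
  <chi_3*chi_4, chi_2> = (1/24)[1*(6)*conj(1) + 6*(0)*conj(-1) + 3*(-2)*conj(1) + 8*(0)*conj(1) + 6*(0)*conj(-1)]
      = (1/24)[(6) + (0) + (-6) + (0) + (0)] = 0/24 = 0
  <chi_3*chi_4, chi_3> = (1/24)[1*(6)*conj(2) + 6*(0)*conj(0) + 3*(-2)*conj(2) + 8*(0)*conj(-1) + 6*(0)*conj(0)]
      = (1/24)[(12) + (0) + (-12) + (0) + (0)] = 0/24 = 0
  <chi_3*chi_4, chi_4> = (1/24)[1*(6)*conj(3) + 6*(0)*conj(1) + 3*(-2)*conj(-1) + 8*(0)*conj(0) + 6*(0)*conj(-1)]
      = (1/24)[(18) + (0) + (6) + (0) + (0)] = 24/24 = 1
  <chi_3*chi_4, chi_5> = (1/24)[1*(6)*conj(3) + 6*(0)*conj(-1) + 3*(-2)*conj(-1) + 8*(0)*conj(0) + 6*(0)*conj(1)]
      = (1/24)[(18) + (0) + (6) + (0) + (0)] = 24/24 = 1
Hence the multiplicities are chi_4: 1, chi_5: 1. Dimension check: dim(chi_3)*dim(chi_4) = 2*3 = 6 and sum (mult * dim) = 1*3 + 1*3 = 6.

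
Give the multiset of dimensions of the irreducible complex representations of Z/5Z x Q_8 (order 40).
Dimensions: 1, 1, 1, 1, 1, 1, 1, 1, 1, 1, 1, 1, 1, 1, 1, 1, 1, 1, 1, 1, 2, 2, 2, 2, 2

Proof sketch: There are 25 irreducibles (= number of conjugacy classes). Their dimensions d_i satisfy sum d_i^2 = |G| = 40: 1 + 1 + 1 + 1 + 1 + 1 + 1 + 1 + 1 + 1 + 1 + 1 + 1 + 1 + 1 + 1 + 1 + 1 + 1 + 1 + 4 + 4 + 4 + 4 + 4 = 40. (For the product with Z/5Z: each of the 5 1-dim characters of Z/5Z tensors with each irrep of Q_8, giving 5 copies of each Q_8-dimension.)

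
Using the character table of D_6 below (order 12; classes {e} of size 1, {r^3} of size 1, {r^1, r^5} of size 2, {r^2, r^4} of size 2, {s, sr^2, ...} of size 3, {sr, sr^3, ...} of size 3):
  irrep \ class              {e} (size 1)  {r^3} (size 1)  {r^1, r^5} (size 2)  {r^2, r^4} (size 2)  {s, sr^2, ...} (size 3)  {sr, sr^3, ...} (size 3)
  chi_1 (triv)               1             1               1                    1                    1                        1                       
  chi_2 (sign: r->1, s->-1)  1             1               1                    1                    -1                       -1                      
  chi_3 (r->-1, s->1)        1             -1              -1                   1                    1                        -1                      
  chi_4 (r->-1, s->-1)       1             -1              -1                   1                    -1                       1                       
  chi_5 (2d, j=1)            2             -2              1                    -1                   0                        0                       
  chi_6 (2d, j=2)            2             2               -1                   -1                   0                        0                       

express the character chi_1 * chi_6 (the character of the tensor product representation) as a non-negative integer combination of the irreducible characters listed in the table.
chi_1 tensor chi_6 = chi_6 (all other irreducibles have multiplicity 0).

The character of a tensor product is the pointwise product (chi_1 * chi_6)(C) = chi_1(C) * chi_6(C):
  {e}: (1)*(2), {r^3}: (1)*(2), {r^1, r^5}: (1)*(-1), {r^2, r^4}: (1)*(-1), {s, sr^2, ...}: (1)*(0), {sr, sr^3, ...}: (1)*(0)
so (chi_1 * chi_6) takes values
  {e} -> 2, {r^3} -> 2, {r^1, r^5} -> -1, {r^2, r^4} -> -1, {s, sr^2, ...} -> 0, {sr, sr^3, ...} -> 0.
Now take the inner product of this character with each irreducible chi from the table, <chi_1*chi_6, chi> = (1/12) sum_C |C| (chi_1*chi_6)(C) conj(chi(C)):
  <chi_1*chi_6, chi_1> = (1/12)[1*(2)*conj(1) + 1*(2)*conj(1) + 2*(-1)*conj(1) + 2*(-1)*conj(1) + 3*(0)*conj(1) + 3*(0)*conj(1)]
      = (1/12)[(2) + (2) + (-2) + (-2) + (0) + (0)] = 0/12 = 0
  <chi_1*chi_6, chi_2> = (1/12)[1*(2)*conj(1) + 1*(2)*conj(1) + 2*(-1)*conj(1) + 2*(-1)*conj(1) + 3*(0)*conj(-1) + 3*(0)*conj(-1)]
      = (1/12)[(2) + (2) + (-2) + (-2) + (0) + (0)] = 0/12 = 0
  <chi_1*chi_6, chi_3> = (1/12)[1*(2)*conj(1) + 1*(2)*conj(-1) + 2*(-1)*conj(-1) + 2*(-1)*conj(1) + 3*(0)*conj(1) + 3*(0)*conj(-1)]
      = (1/12)[(2) + (-2) + (2) + (-2) + (0) + (0)] = 0/12 = 0
  <chi_1*chi_6, chi_4> = (1/12)[1*(2)*conj(1) + 1*(2)*conj(-1) + 2*(-1)*conj(-1) + 2*(-1)*conj(1) + 3*(0)*conj(-1) + 3*(0)*conj(1)]
      = (1/12)[(2) + (-2) + (2) + (-2) + (0) + (0)] = 0/12 = 0
  <chi_1*chi_6, chi_5> = (1/12)[1*(2)*conj(2) + 1*(2)*conj(-2) + 2*(-1)*conj(1) + 2*(-1)*conj(-1) + 3*(0)*conj(0) + 3*(0)*conj(0)]
      = (1/12)[(4) + (-4) + (-2) + (2) + (0) + (0)] = 0/12 = 0
  <chi_1*chi_6, chi_6> = (1/12)[1*(2)*conj(2) + 1*(2)*conj(2) + 2*(-1)*conj(-1) + 2*(-1)*conj(-1) + 3*(0)*conj(0) + 3*(0)*conj(0)]
      = (1/12)[(4) + (4) + (2) + (2) + (0) + (0)] = 12/12 = 1
Hence the multiplicities are chi_6: 1. Dimension check: dim(chi_1)*dim(chi_6) = 1*2 = 2 and sum (mult * dim) = 1*2 = 2.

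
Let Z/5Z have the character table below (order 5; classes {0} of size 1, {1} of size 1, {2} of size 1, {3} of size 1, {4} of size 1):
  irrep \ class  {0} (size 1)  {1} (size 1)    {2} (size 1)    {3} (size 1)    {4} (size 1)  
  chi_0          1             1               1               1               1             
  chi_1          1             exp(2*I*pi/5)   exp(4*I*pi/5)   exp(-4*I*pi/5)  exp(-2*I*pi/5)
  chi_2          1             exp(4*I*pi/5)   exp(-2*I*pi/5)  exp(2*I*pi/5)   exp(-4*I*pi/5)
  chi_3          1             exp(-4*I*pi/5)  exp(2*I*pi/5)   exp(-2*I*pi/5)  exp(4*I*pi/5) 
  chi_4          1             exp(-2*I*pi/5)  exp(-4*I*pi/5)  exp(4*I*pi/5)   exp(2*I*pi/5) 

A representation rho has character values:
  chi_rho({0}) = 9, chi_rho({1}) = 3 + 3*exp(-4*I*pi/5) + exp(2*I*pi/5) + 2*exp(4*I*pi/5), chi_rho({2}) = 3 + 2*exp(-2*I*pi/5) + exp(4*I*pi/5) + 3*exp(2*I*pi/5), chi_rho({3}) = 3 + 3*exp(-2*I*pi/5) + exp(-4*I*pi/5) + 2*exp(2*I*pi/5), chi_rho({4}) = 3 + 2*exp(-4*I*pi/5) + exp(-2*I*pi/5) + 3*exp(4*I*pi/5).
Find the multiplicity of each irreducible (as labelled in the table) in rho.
Multiplicities: chi_0: 3, chi_1: 1, chi_2: 2, chi_3: 3, chi_4: 0.

Justification: Use <chi_rho, chi> = (1/|G|) sum_C |C| * chi_rho(C) * conj(chi(C)) with |G| = 5 for each irreducible chi in the table:
  <chi_rho, chi_0> = (1/5)[1*(9)*conj(1) + 1*(3 + 3*exp(-4*I*pi/5) + exp(2*I*pi/5) + 2*exp(4*I*pi/5))*conj(1) + 1*(3 + 2*exp(-2*I*pi/5) + exp(4*I*pi/5) + 3*exp(2*I*pi/5))*conj(1) + 1*(3 + 3*exp(-2*I*pi/5) + exp(-4*I*pi/5) + 2*exp(2*I*pi/5))*conj(1) + 1*(3 + 2*exp(-4*I*pi/5) + exp(-2*I*pi/5) + 3*exp(4*I*pi/5))*conj(1)]
      = (1/5)[(9) + (3 + 3*exp(-4*I*pi/5) + exp(2*I*pi/5) + 2*exp(4*I*pi/5)) + (3 + 2*exp(-2*I*pi/5) + exp(4*I*pi/5) + 3*exp(2*I*pi/5)) + (3 + 3*exp(-2*I*pi/5) + exp(-4*I*pi/5) + 2*exp(2*I*pi/5)) + (3 + 2*exp(-4*I*pi/5) + exp(-2*I*pi/5) + 3*exp(4*I*pi/5))] = 15/5 = 3
  <chi_rho, chi_1> = (1/5)[1*(9)*conj(1) + 1*(3 + 3*exp(-4*I*pi/5) + exp(2*I*pi/5) + 2*exp(4*I*pi/5))*conj(exp(2*I*pi/5)) + 1*(3 + 2*exp(-2*I*pi/5) + exp(4*I*pi/5) + 3*exp(2*I*pi/5))*conj(exp(4*I*pi/5)) + 1*(3 + 3*exp(-2*I*pi/5) + exp(-4*I*pi/5) + 2*exp(2*I*pi/5))*conj(exp(-4*I*pi/5)) + 1*(3 + 2*exp(-4*I*pi/5) + exp(-2*I*pi/5) + 3*exp(4*I*pi/5))*conj(exp(-2*I*pi/5))]
      = (1/5)[(9) + (1 + 3*exp(-2*I*pi/5) + 3*exp(4*I*pi/5) + 2*exp(2*I*pi/5)) + (1 + 3*exp(-2*I*pi/5) + 3*exp(-4*I*pi/5) + 2*exp(4*I*pi/5)) + (1 + 2*exp(-4*I*pi/5) + 3*exp(4*I*pi/5) + 3*exp(2*I*pi/5)) + (1 + 2*exp(-2*I*pi/5) + 3*exp(-4*I*pi/5) + 3*exp(2*I*pi/5))] = 5/5 = 1
  <chi_rho, chi_2> = (1/5)[1*(9)*conj(1) + 1*(3 + 3*exp(-4*I*pi/5) + exp(2*I*pi/5) + 2*exp(4*I*pi/5))*conj(exp(4*I*pi/5)) + 1*(3 + 2*exp(-2*I*pi/5) + exp(4*I*pi/5) + 3*exp(2*I*pi/5))*conj(exp(-2*I*pi/5)) + 1*(3 + 3*exp(-2*I*pi/5) + exp(-4*I*pi/5) + 2*exp(2*I*pi/5))*conj(exp(2*I*pi/5)) + 1*(3 + 2*exp(-4*I*pi/5) + exp(-2*I*pi/5) + 3*exp(4*I*pi/5))*conj(exp(-4*I*pi/5))]
      = (1/5)[(9) + (2 + 3*exp(-4*I*pi/5) + exp(-2*I*pi/5) + 3*exp(2*I*pi/5)) + (2 + exp(-4*I*pi/5) + 3*exp(4*I*pi/5) + 3*exp(2*I*pi/5)) + (2 + 3*exp(-2*I*pi/5) + 3*exp(-4*I*pi/5) + exp(4*I*pi/5)) + (2 + 3*exp(-2*I*pi/5) + exp(2*I*pi/5) + 3*exp(4*I*pi/5))] = 10/5 = 2
  <chi_rho, chi_3> = (1/5)[1*(9)*conj(1) + 1*(3 + 3*exp(-4*I*pi/5) + exp(2*I*pi/5) + 2*exp(4*I*pi/5))*conj(exp(-4*I*pi/5)) + 1*(3 + 2*exp(-2*I*pi/5) + exp(4*I*pi/5) + 3*exp(2*I*pi/5))*conj(exp(2*I*pi/5)) + 1*(3 + 3*exp(-2*I*pi/5) + exp(-4*I*pi/5) + 2*exp(2*I*pi/5))*conj(exp(-2*I*pi/5)) + 1*(3 + 2*exp(-4*I*pi/5) + exp(-2*I*pi/5) + 3*exp(4*I*pi/5))*conj(exp(4*I*pi/5))]
      = (1/5)[(9) + (3 + 2*exp(-2*I*pi/5) + exp(-4*I*pi/5) + 3*exp(4*I*pi/5)) + (3 + 3*exp(-2*I*pi/5) + 2*exp(-4*I*pi/5) + exp(2*I*pi/5)) + (3 + exp(-2*I*pi/5) + 2*exp(4*I*pi/5) + 3*exp(2*I*pi/5)) + (3 + 3*exp(-4*I*pi/5) + exp(4*I*pi/5) + 2*exp(2*I*pi/5))] = 15/5 = 3
  <chi_rho, chi_4> = (1/5)[1*(9)*conj(1) + 1*(3 + 3*exp(-4*I*pi/5) + exp(2*I*pi/5) + 2*exp(4*I*pi/5))*conj(exp(-2*I*pi/5)) + 1*(3 + 2*exp(-2*I*pi/5) + exp(4*I*pi/5) + 3*exp(2*I*pi/5))*conj(exp(-4*I*pi/5)) + 1*(3 + 3*exp(-2*I*pi/5) + exp(-4*I*pi/5) + 2*exp(2*I*pi/5))*conj(exp(4*I*pi/5)) + 1*(3 + 2*exp(-4*I*pi/5) + exp(-2*I*pi/5) + 3*exp(4*I*pi/5))*conj(exp(2*I*pi/5))]
      = (1/5)[(9) + (3*exp(-2*I*pi/5) + 2*exp(-4*I*pi/5) + exp(4*I*pi/5) + 3*exp(2*I*pi/5)) + (3*exp(-4*I*pi/5) + exp(-2*I*pi/5) + 3*exp(4*I*pi/5) + 2*exp(2*I*pi/5)) + (2*exp(-2*I*pi/5) + 3*exp(-4*I*pi/5) + exp(2*I*pi/5) + 3*exp(4*I*pi/5)) + (3*exp(-2*I*pi/5) + exp(-4*I*pi/5) + 2*exp(4*I*pi/5) + 3*exp(2*I*pi/5))] = 0/5 = 0
(Exp terms are combined using exp(i*s)*conj(exp(i*t)) = exp(i*(s-t)), and sums of them are collapsed using the identity that for every m > 1 the m distinct m-th roots of unity sum to 0, e.g. 1 + exp(2*I*pi/3) + exp(-2*I*pi/3) = 0.)
Dimension check: dim(rho) = sum (mult * dim) = 3*1 + 1*1 + 2*1 + 3*1 + 0*1 = 9 = chi_rho(e) = 9.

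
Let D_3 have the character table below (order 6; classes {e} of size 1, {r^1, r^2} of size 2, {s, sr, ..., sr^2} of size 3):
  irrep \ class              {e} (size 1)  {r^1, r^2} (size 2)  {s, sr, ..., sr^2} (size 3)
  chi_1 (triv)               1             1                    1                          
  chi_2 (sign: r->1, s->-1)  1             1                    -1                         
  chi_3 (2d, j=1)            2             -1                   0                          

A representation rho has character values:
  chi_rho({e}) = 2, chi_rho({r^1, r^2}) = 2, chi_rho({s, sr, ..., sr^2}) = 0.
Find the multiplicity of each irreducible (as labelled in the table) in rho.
Multiplicities: chi_1: 1, chi_2: 1, chi_3: 0.

Justification: Use <chi_rho, chi> = (1/|G|) sum_C |C| * chi_rho(C) * conj(chi(C)) with |G| = 6 for each irreducible chi in the table:
  <chi_rho, chi_1> = (1/6)[1*(2)*conj(1) + 2*(2)*conj(1) + 3*(0)*conj(1)]
      = (1/6)[(2) + (4) + (0)] = 6/6 = 1
  <chi_rho, chi_2> = (1/6)[1*(2)*conj(1) + 2*(2)*conj(1) + 3*(0)*conj(-1)]
      = (1/6)[(2) + (4) + (0)] = 6/6 = 1
  <chi_rho, chi_3> = (1/6)[1*(2)*conj(2) + 2*(2)*conj(-1) + 3*(0)*conj(0)]
      = (1/6)[(4) + (-4) + (0)] = 0/6 = 0
Dimension check: dim(rho) = sum (mult * dim) = 1*1 + 1*1 + 0*2 = 2 = chi_rho(e) = 2.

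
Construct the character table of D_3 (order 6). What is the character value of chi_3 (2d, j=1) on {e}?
Conjugacy classes: {e} of size 1, {r^1, r^2} of size 2, {s, sr, ..., sr^2} of size 3.
Character table:
  irrep \ class              {e} (size 1)  {r^1, r^2} (size 2)  {s, sr, ..., sr^2} (size 3)
  chi_1 (triv)               1             1                    1                          
  chi_2 (sign: r->1, s->-1)  1             1                    -1                         
  chi_3 (2d, j=1)            2             -1                   0                          

Spot check: chi_3 (2d, j=1) on {e} = 2.

Details: D_3 has order 2*3 = 6 with 3 conjugacy classes, hence 3 irreducibles. Sum of squared dims 1 + 1 + 4 = 6 = |G|. Linear characters come from the abelianisation; the 2-dimensional irreps have character r^k -> 2*cos(2*pi*j*k/3), reflections -> 0.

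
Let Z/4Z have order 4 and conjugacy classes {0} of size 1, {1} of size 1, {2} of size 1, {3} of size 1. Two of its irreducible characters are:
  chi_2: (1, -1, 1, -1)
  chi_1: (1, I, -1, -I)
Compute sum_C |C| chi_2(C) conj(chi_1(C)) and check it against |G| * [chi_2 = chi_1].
Sum = 0; so <chi_2, chi_1> = 0 (distinct irreducibles are orthogonal).

Derivation: Compute term by term over conjugacy classes (|C| * chi_2(C) * conj(chi_1(C))):
  1*(1)*conj(1) + 1*(-1)*conj(I) + 1*(1)*conj(-1) + 1*(-1)*conj(-I)
  = (1) + (I) + (-1) + (-I)
  = 0.
(Exp terms are combined using exp(i*s)*conj(exp(i*t)) = exp(i*(s-t)), and sums of them are collapsed using the identity that for every m > 1 the m distinct m-th roots of unity sum to 0, e.g. 1 + exp(2*I*pi/3) + exp(-2*I*pi/3) = 0.)
Dividing by |G| = 4 gives 0/4 = 0, matching the row-orthogonality relation <chi_2, chi_1> = [chi_2 = chi_1].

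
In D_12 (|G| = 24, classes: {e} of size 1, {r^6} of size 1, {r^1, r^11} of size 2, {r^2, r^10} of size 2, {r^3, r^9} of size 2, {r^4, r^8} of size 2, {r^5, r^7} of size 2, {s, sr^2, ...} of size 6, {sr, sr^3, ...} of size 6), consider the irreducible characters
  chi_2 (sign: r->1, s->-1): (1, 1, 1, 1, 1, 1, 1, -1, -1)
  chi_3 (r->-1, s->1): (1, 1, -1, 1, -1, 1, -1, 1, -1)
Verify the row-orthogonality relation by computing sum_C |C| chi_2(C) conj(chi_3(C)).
Sum = 0; so <chi_2, chi_3> = 0 (distinct irreducibles are orthogonal).

Working: Compute term by term over conjugacy classes (|C| * chi_2(C) * conj(chi_3(C))):
  1*(1)*conj(1) + 1*(1)*conj(1) + 2*(1)*conj(-1) + 2*(1)*conj(1) + 2*(1)*conj(-1) + 2*(1)*conj(1) + 2*(1)*conj(-1) + 6*(-1)*conj(1) + 6*(-1)*conj(-1)
  = (1) + (1) + (-2) + (2) + (-2) + (2) + (-2) + (-6) + (6)
  = 0.
Dividing by |G| = 24 gives 0/24 = 0, matching the row-orthogonality relation <chi_2, chi_3> = [chi_2 = chi_3].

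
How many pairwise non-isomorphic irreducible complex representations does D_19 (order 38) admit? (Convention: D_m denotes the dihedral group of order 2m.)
11

Details: The number of irreducible complex representations of a finite group equals its number of conjugacy classes. D_19 has 11 conjugacy classes ((n+3)/2 for n odd), so D_19 (order 38) has exactly 11 irreducible complex representations.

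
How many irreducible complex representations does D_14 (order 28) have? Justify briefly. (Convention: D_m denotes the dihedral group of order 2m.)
10

Explanation: The number of irreducible complex representations of a finite group equals its number of conjugacy classes. D_14 has 10 conjugacy classes (n/2 + 3 for n even), so D_14 (order 28) has exactly 10 irreducible complex representations.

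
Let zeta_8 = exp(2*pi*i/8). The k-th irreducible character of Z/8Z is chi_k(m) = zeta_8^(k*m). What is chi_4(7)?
chi_4(7) = zeta_8^28 = -1

Explanation: chi_4(7) = zeta_8^(4*7) = zeta_8^28. Since zeta_8^8 = 1, this equals zeta_8^4 = exp(2*pi*i*4/8) = -1.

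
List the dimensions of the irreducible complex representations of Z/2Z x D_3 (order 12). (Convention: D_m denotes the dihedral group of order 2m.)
Dimensions: 1, 1, 1, 1, 2, 2

Justification: There are 6 irreducibles (= number of conjugacy classes). Their dimensions d_i satisfy sum d_i^2 = |G| = 12: 1 + 1 + 1 + 1 + 4 + 4 = 12. (For the product with Z/2Z: each of the 2 1-dim characters of Z/2Z tensors with each irrep of D_3, giving 2 copies of each D_3-dimension.)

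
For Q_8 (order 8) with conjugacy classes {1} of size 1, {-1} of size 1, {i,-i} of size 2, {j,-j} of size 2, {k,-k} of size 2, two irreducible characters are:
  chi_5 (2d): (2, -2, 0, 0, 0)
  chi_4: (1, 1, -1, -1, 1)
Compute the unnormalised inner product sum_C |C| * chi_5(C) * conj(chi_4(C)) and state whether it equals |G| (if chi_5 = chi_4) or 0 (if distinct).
Sum = 0; so <chi_5, chi_4> = 0 (distinct irreducibles are orthogonal).

Reasoning: Compute term by term over conjugacy classes (|C| * chi_5(C) * conj(chi_4(C))):
  1*(2)*conj(1) + 1*(-2)*conj(1) + 2*(0)*conj(-1) + 2*(0)*conj(-1) + 2*(0)*conj(1)
  = (2) + (-2) + (0) + (0) + (0)
  = 0.
Dividing by |G| = 8 gives 0/8 = 0, matching the row-orthogonality relation <chi_5, chi_4> = [chi_5 = chi_4].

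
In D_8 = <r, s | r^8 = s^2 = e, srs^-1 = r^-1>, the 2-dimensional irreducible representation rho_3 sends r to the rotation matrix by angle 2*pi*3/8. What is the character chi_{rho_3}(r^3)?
chi_{rho_3}(r^3) = 2*cos(2*pi*3*3/8) = sqrt(2)

Explanation: rho_3(r^3) is rotation by angle 2*pi*3*3/8, whose trace is 2*cos(2*pi*3*3/8) = sqrt(2).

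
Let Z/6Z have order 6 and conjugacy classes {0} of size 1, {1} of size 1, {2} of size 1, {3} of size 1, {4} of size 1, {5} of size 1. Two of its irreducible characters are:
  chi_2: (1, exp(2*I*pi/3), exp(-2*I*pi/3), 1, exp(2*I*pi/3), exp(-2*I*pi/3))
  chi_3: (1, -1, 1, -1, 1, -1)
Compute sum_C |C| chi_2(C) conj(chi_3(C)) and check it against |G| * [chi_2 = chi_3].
Sum = 0; so <chi_2, chi_3> = 0 (distinct irreducibles are orthogonal).

Derivation: Compute term by term over conjugacy classes (|C| * chi_2(C) * conj(chi_3(C))):
  1*(1)*conj(1) + 1*(exp(2*I*pi/3))*conj(-1) + 1*(exp(-2*I*pi/3))*conj(1) + 1*(1)*conj(-1) + 1*(exp(2*I*pi/3))*conj(1) + 1*(exp(-2*I*pi/3))*conj(-1)
  = (1) + (-exp(2*I*pi/3)) + (exp(-2*I*pi/3)) + (-1) + (exp(2*I*pi/3)) + (-exp(-2*I*pi/3))
  = 0.
(Exp terms are combined using exp(i*s)*conj(exp(i*t)) = exp(i*(s-t)), and sums of them are collapsed using the identity that for every m > 1 the m distinct m-th roots of unity sum to 0, e.g. 1 + exp(2*I*pi/3) + exp(-2*I*pi/3) = 0.)
Dividing by |G| = 6 gives 0/6 = 0, matching the row-orthogonality relation <chi_2, chi_3> = [chi_2 = chi_3].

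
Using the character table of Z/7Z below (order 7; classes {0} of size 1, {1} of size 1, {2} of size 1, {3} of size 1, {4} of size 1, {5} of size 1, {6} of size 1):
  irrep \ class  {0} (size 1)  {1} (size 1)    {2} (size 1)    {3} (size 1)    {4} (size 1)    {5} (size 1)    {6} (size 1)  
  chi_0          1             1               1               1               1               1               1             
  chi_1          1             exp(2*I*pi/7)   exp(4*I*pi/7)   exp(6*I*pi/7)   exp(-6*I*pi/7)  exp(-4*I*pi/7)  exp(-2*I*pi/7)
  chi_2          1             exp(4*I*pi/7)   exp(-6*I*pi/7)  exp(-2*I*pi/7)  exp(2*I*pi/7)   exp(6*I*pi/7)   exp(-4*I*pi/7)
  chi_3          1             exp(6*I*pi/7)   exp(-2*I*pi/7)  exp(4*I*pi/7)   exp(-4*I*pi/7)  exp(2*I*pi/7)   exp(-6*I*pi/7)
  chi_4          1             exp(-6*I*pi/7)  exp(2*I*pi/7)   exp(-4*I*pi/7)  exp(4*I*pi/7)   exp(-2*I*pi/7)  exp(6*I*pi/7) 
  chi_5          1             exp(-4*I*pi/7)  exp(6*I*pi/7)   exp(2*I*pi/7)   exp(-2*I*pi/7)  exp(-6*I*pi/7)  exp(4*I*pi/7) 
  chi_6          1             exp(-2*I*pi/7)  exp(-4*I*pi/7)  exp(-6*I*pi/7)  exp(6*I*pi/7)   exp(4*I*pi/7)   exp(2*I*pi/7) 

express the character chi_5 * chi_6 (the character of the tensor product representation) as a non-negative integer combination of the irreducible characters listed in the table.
chi_5 tensor chi_6 = chi_4 (all other irreducibles have multiplicity 0).

The character of a tensor product is the pointwise product (chi_5 * chi_6)(C) = chi_5(C) * chi_6(C):
  {0}: (1)*(1), {1}: (exp(-4*I*pi/7))*(exp(-2*I*pi/7)), {2}: (exp(6*I*pi/7))*(exp(-4*I*pi/7)), {3}: (exp(2*I*pi/7))*(exp(-6*I*pi/7)), {4}: (exp(-2*I*pi/7))*(exp(6*I*pi/7)), {5}: (exp(-6*I*pi/7))*(exp(4*I*pi/7)), {6}: (exp(4*I*pi/7))*(exp(2*I*pi/7))
so (chi_5 * chi_6) takes values
  {0} -> 1, {1} -> exp(-6*I*pi/7), {2} -> exp(2*I*pi/7), {3} -> exp(-4*I*pi/7), {4} -> exp(4*I*pi/7), {5} -> exp(-2*I*pi/7), {6} -> exp(6*I*pi/7).
Now take the inner product of this character with each irreducible chi from the table, <chi_5*chi_6, chi> = (1/7) sum_C |C| (chi_5*chi_6)(C) conj(chi(C)):
  <chi_5*chi_6, chi_0> = (1/7)[1*(1)*conj(1) + 1*(exp(-6*I*pi/7))*conj(1) + 1*(exp(2*I*pi/7))*conj(1) + 1*(exp(-4*I*pi/7))*conj(1) + 1*(exp(4*I*pi/7))*conj(1) + 1*(exp(-2*I*pi/7))*conj(1) + 1*(exp(6*I*pi/7))*conj(1)]
      = (1/7)[(1) + (exp(-6*I*pi/7)) + (exp(2*I*pi/7)) + (exp(-4*I*pi/7)) + (exp(4*I*pi/7)) + (exp(-2*I*pi/7)) + (exp(6*I*pi/7))] = 0/7 = 0
  <chi_5*chi_6, chi_1> = (1/7)[1*(1)*conj(1) + 1*(exp(-6*I*pi/7))*conj(exp(2*I*pi/7)) + 1*(exp(2*I*pi/7))*conj(exp(4*I*pi/7)) + 1*(exp(-4*I*pi/7))*conj(exp(6*I*pi/7)) + 1*(exp(4*I*pi/7))*conj(exp(-6*I*pi/7)) + 1*(exp(-2*I*pi/7))*conj(exp(-4*I*pi/7)) + 1*(exp(6*I*pi/7))*conj(exp(-2*I*pi/7))]
      = (1/7)[(1) + (exp(6*I*pi/7)) + (exp(-2*I*pi/7)) + (exp(4*I*pi/7)) + (exp(-4*I*pi/7)) + (exp(2*I*pi/7)) + (exp(-6*I*pi/7))] = 0/7 = 0
  <chi_5*chi_6, chi_2> = (1/7)[1*(1)*conj(1) + 1*(exp(-6*I*pi/7))*conj(exp(4*I*pi/7)) + 1*(exp(2*I*pi/7))*conj(exp(-6*I*pi/7)) + 1*(exp(-4*I*pi/7))*conj(exp(-2*I*pi/7)) + 1*(exp(4*I*pi/7))*conj(exp(2*I*pi/7)) + 1*(exp(-2*I*pi/7))*conj(exp(6*I*pi/7)) + 1*(exp(6*I*pi/7))*conj(exp(-4*I*pi/7))]
      = (1/7)[(1) + (exp(4*I*pi/7)) + (exp(-6*I*pi/7)) + (exp(-2*I*pi/7)) + (exp(2*I*pi/7)) + (exp(6*I*pi/7)) + (exp(-4*I*pi/7))] = 0/7 = 0
  <chi_5*chi_6, chi_3> = (1/7)[1*(1)*conj(1) + 1*(exp(-6*I*pi/7))*conj(exp(6*I*pi/7)) + 1*(exp(2*I*pi/7))*conj(exp(-2*I*pi/7)) + 1*(exp(-4*I*pi/7))*conj(exp(4*I*pi/7)) + 1*(exp(4*I*pi/7))*conj(exp(-4*I*pi/7)) + 1*(exp(-2*I*pi/7))*conj(exp(2*I*pi/7)) + 1*(exp(6*I*pi/7))*conj(exp(-6*I*pi/7))]
      = (1/7)[(1) + (exp(2*I*pi/7)) + (exp(4*I*pi/7)) + (exp(6*I*pi/7)) + (exp(-6*I*pi/7)) + (exp(-4*I*pi/7)) + (exp(-2*I*pi/7))] = 0/7 = 0
  <chi_5*chi_6, chi_4> = (1/7)[1*(1)*conj(1) + 1*(exp(-6*I*pi/7))*conj(exp(-6*I*pi/7)) + 1*(exp(2*I*pi/7))*conj(exp(2*I*pi/7)) + 1*(exp(-4*I*pi/7))*conj(exp(-4*I*pi/7)) + 1*(exp(4*I*pi/7))*conj(exp(4*I*pi/7)) + 1*(exp(-2*I*pi/7))*conj(exp(-2*I*pi/7)) + 1*(exp(6*I*pi/7))*conj(exp(6*I*pi/7))]
      = (1/7)[(1) + (1) + (1) + (1) + (1) + (1) + (1)] = 7/7 = 1
  <chi_5*chi_6, chi_5> = (1/7)[1*(1)*conj(1) + 1*(exp(-6*I*pi/7))*conj(exp(-4*I*pi/7)) + 1*(exp(2*I*pi/7))*conj(exp(6*I*pi/7)) + 1*(exp(-4*I*pi/7))*conj(exp(2*I*pi/7)) + 1*(exp(4*I*pi/7))*conj(exp(-2*I*pi/7)) + 1*(exp(-2*I*pi/7))*conj(exp(-6*I*pi/7)) + 1*(exp(6*I*pi/7))*conj(exp(4*I*pi/7))]
      = (1/7)[(1) + (exp(-2*I*pi/7)) + (exp(-4*I*pi/7)) + (exp(-6*I*pi/7)) + (exp(6*I*pi/7)) + (exp(4*I*pi/7)) + (exp(2*I*pi/7))] = 0/7 = 0
  <chi_5*chi_6, chi_6> = (1/7)[1*(1)*conj(1) + 1*(exp(-6*I*pi/7))*conj(exp(-2*I*pi/7)) + 1*(exp(2*I*pi/7))*conj(exp(-4*I*pi/7)) + 1*(exp(-4*I*pi/7))*conj(exp(-6*I*pi/7)) + 1*(exp(4*I*pi/7))*conj(exp(6*I*pi/7)) + 1*(exp(-2*I*pi/7))*conj(exp(4*I*pi/7)) + 1*(exp(6*I*pi/7))*conj(exp(2*I*pi/7))]
      = (1/7)[(1) + (exp(-4*I*pi/7)) + (exp(6*I*pi/7)) + (exp(2*I*pi/7)) + (exp(-2*I*pi/7)) + (exp(-6*I*pi/7)) + (exp(4*I*pi/7))] = 0/7 = 0
(Exp terms are combined using exp(i*s)*conj(exp(i*t)) = exp(i*(s-t)), and sums of them are collapsed using the identity that for every m > 1 the m distinct m-th roots of unity sum to 0, e.g. 1 + exp(2*I*pi/3) + exp(-2*I*pi/3) = 0.)
Hence the multiplicities are chi_4: 1. Dimension check: dim(chi_5)*dim(chi_6) = 1*1 = 1 and sum (mult * dim) = 1*1 = 1.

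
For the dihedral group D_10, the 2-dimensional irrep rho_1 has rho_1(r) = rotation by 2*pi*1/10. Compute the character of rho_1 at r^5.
chi_{rho_1}(r^5) = 2*cos(2*pi*1*5/10) = -2

Proof sketch: rho_1(r^5) is rotation by angle 2*pi*1*5/10, whose trace is 2*cos(2*pi*1*5/10) = -2.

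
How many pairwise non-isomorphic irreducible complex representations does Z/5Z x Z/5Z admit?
25

Reasoning: The number of irreducible complex representations of a finite group equals its number of conjugacy classes. Z/5Z x Z/5Z is abelian of order 25, so every element is its own conjugacy class: 25 classes, so Z/5Z x Z/5Z (order 25) has exactly 25 irreducible complex representations.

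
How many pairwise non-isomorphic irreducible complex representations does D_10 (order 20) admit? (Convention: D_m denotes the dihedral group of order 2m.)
8

Justification: The number of irreducible complex representations of a finite group equals its number of conjugacy classes. D_10 has 8 conjugacy classes (n/2 + 3 for n even), so D_10 (order 20) has exactly 8 irreducible complex representations.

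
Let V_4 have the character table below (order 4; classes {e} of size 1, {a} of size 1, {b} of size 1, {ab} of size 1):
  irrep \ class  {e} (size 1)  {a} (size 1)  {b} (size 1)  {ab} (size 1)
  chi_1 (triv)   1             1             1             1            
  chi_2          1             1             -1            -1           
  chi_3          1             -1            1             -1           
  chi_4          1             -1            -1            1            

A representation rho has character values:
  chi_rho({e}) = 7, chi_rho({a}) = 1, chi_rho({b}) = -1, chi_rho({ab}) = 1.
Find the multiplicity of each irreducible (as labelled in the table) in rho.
Multiplicities: chi_1: 2, chi_2: 2, chi_3: 1, chi_4: 2.

Reasoning: Use <chi_rho, chi> = (1/|G|) sum_C |C| * chi_rho(C) * conj(chi(C)) with |G| = 4 for each irreducible chi in the table:
  <chi_rho, chi_1> = (1/4)[1*(7)*conj(1) + 1*(1)*conj(1) + 1*(-1)*conj(1) + 1*(1)*conj(1)]
      = (1/4)[(7) + (1) + (-1) + (1)] = 8/4 = 2
  <chi_rho, chi_2> = (1/4)[1*(7)*conj(1) + 1*(1)*conj(1) + 1*(-1)*conj(-1) + 1*(1)*conj(-1)]
      = (1/4)[(7) + (1) + (1) + (-1)] = 8/4 = 2
  <chi_rho, chi_3> = (1/4)[1*(7)*conj(1) + 1*(1)*conj(-1) + 1*(-1)*conj(1) + 1*(1)*conj(-1)]
      = (1/4)[(7) + (-1) + (-1) + (-1)] = 4/4 = 1
  <chi_rho, chi_4> = (1/4)[1*(7)*conj(1) + 1*(1)*conj(-1) + 1*(-1)*conj(-1) + 1*(1)*conj(1)]
      = (1/4)[(7) + (-1) + (1) + (1)] = 8/4 = 2
Dimension check: dim(rho) = sum (mult * dim) = 2*1 + 2*1 + 1*1 + 2*1 = 7 = chi_rho(e) = 7.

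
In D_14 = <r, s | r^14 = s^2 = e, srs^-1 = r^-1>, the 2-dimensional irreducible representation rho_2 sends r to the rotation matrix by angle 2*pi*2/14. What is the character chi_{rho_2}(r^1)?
chi_{rho_2}(r^1) = 2*cos(2*pi*2*1/14) = 2*cos(2*pi/7)

Argument: rho_2(r^1) is rotation by angle 2*pi*2*1/14, whose trace is 2*cos(2*pi*2*1/14) = 2*cos(2*pi/7).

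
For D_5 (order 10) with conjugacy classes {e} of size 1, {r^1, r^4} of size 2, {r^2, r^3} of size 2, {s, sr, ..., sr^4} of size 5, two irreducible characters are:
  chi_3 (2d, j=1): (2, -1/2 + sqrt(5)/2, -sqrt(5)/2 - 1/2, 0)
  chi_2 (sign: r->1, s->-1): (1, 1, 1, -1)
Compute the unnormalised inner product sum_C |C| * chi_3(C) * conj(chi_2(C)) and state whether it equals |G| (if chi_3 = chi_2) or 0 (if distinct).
Sum = 0; so <chi_3, chi_2> = 0 (distinct irreducibles are orthogonal).

Explanation: Compute term by term over conjugacy classes (|C| * chi_3(C) * conj(chi_2(C))):
  1*(2)*conj(1) + 2*(-1/2 + sqrt(5)/2)*conj(1) + 2*(-sqrt(5)/2 - 1/2)*conj(1) + 5*(0)*conj(-1)
  = (2) + (-1 + sqrt(5)) + (-sqrt(5) - 1) + (0)
  = 0.
Dividing by |G| = 10 gives 0/10 = 0, matching the row-orthogonality relation <chi_3, chi_2> = [chi_3 = chi_2].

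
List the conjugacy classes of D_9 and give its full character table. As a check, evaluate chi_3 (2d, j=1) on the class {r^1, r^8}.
Conjugacy classes: {e} of size 1, {r^1, r^8} of size 2, {r^2, r^7} of size 2, {r^3, r^6} of size 2, {r^4, r^5} of size 2, {s, sr, ..., sr^8} of size 9.
Character table:
  irrep \ class              {e} (size 1)  {r^1, r^8} (size 2)  {r^2, r^7} (size 2)  {r^3, r^6} (size 2)  {r^4, r^5} (size 2)  {s, sr, ..., sr^8} (size 9)
  chi_1 (triv)               1             1                    1                    1                    1                    1                          
  chi_2 (sign: r->1, s->-1)  1             1                    1                    1                    1                    -1                         
  chi_3 (2d, j=1)            2             2*cos(2*pi/9)        2*cos(4*pi/9)        -1                   -2*cos(pi/9)         0                          
  chi_4 (2d, j=2)            2             2*cos(4*pi/9)        -2*cos(pi/9)         -1                   2*cos(2*pi/9)        0                          
  chi_5 (2d, j=3)            2             -1                   -1                   2                    -1                   0                          
  chi_6 (2d, j=4)            2             -2*cos(pi/9)         2*cos(2*pi/9)        -1                   2*cos(4*pi/9)        0                          

Spot check: chi_3 (2d, j=1) on {r^1, r^8} = 2*cos(2*pi/9).

Reasoning: D_9 has order 2*9 = 18 with 6 conjugacy classes, hence 6 irreducibles. Sum of squared dims 1 + 1 + 4 + 4 + 4 + 4 = 18 = |G|. Linear characters come from the abelianisation; the 2-dimensional irreps have character r^k -> 2*cos(2*pi*j*k/9), reflections -> 0.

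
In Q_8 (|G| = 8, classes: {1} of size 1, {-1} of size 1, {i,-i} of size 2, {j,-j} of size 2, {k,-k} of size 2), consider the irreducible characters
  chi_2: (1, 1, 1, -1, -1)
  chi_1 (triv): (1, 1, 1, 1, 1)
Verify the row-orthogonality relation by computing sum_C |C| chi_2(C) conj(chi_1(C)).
Sum = 0; so <chi_2, chi_1> = 0 (distinct irreducibles are orthogonal).

Reasoning: Compute term by term over conjugacy classes (|C| * chi_2(C) * conj(chi_1(C))):
  1*(1)*conj(1) + 1*(1)*conj(1) + 2*(1)*conj(1) + 2*(-1)*conj(1) + 2*(-1)*conj(1)
  = (1) + (1) + (2) + (-2) + (-2)
  = 0.
Dividing by |G| = 8 gives 0/8 = 0, matching the row-orthogonality relation <chi_2, chi_1> = [chi_2 = chi_1].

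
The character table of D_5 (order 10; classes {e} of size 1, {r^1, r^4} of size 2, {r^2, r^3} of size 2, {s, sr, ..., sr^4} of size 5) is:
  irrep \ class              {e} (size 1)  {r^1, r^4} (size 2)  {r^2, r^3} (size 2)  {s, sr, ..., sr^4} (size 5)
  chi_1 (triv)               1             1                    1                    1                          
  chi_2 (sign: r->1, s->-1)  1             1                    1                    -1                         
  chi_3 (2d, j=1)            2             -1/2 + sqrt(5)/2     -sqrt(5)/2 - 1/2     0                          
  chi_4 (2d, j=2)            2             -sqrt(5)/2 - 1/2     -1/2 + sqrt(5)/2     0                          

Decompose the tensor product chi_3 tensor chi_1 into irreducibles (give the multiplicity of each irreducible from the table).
chi_3 tensor chi_1 = chi_3 (all other irreducibles have multiplicity 0).

Working: The character of a tensor product is the pointwise product (chi_3 * chi_1)(C) = chi_3(C) * chi_1(C):
  {e}: (2)*(1), {r^1, r^4}: (-1/2 + sqrt(5)/2)*(1), {r^2, r^3}: (-sqrt(5)/2 - 1/2)*(1), {s, sr, ..., sr^4}: (0)*(1)
so (chi_3 * chi_1) takes values
  {e} -> 2, {r^1, r^4} -> -1/2 + sqrt(5)/2, {r^2, r^3} -> -sqrt(5)/2 - 1/2, {s, sr, ..., sr^4} -> 0.
Now take the inner product of this character with each irreducible chi from the table, <chi_3*chi_1, chi> = (1/10) sum_C |C| (chi_3*chi_1)(C) conj(chi(C)):
  <chi_3*chi_1, chi_1> = (1/10)[1*(2)*conj(1) + 2*(-1/2 + sqrt(5)/2)*conj(1) + 2*(-sqrt(5)/2 - 1/2)*conj(1) + 5*(0)*conj(1)]
      = (1/10)[(2) + (-1 + sqrt(5)) + (-sqrt(5) - 1) + (0)] = 0/10 = 0
  <chi_3*chi_1, chi_2> = (1/10)[1*(2)*conj(1) + 2*(-1/2 + sqrt(5)/2)*conj(1) + 2*(-sqrt(5)/2 - 1/2)*conj(1) + 5*(0)*conj(-1)]
      = (1/10)[(2) + (-1 + sqrt(5)) + (-sqrt(5) - 1) + (0)] = 0/10 = 0
  <chi_3*chi_1, chi_3> = (1/10)[1*(2)*conj(2) + 2*(-1/2 + sqrt(5)/2)*conj(-1/2 + sqrt(5)/2) + 2*(-sqrt(5)/2 - 1/2)*conj(-sqrt(5)/2 - 1/2) + 5*(0)*conj(0)]
      = (1/10)[(4) + (3 - sqrt(5)) + (sqrt(5) + 3) + (0)] = 10/10 = 1
  <chi_3*chi_1, chi_4> = (1/10)[1*(2)*conj(2) + 2*(-1/2 + sqrt(5)/2)*conj(-sqrt(5)/2 - 1/2) + 2*(-sqrt(5)/2 - 1/2)*conj(-1/2 + sqrt(5)/2) + 5*(0)*conj(0)]
      = (1/10)[(4) + (-2) + (-2) + (0)] = 0/10 = 0
Hence the multiplicities are chi_3: 1. Dimension check: dim(chi_3)*dim(chi_1) = 2*1 = 2 and sum (mult * dim) = 1*2 = 2.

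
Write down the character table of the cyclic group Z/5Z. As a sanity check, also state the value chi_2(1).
Character table of Z/5Z (irreps indexed chi_0,...,chi_4 with chi_k(m) = zeta_5^(k*m), zeta_5 = exp(2*pi*i/5)):
  irrep \ class  {0} (size 1)  {1} (size 1)    {2} (size 1)    {3} (size 1)    {4} (size 1)  
  chi_0          1             1               1               1               1             
  chi_1          1             exp(2*I*pi/5)   exp(4*I*pi/5)   exp(-4*I*pi/5)  exp(-2*I*pi/5)
  chi_2          1             exp(4*I*pi/5)   exp(-2*I*pi/5)  exp(2*I*pi/5)   exp(-4*I*pi/5)
  chi_3          1             exp(-4*I*pi/5)  exp(2*I*pi/5)   exp(-2*I*pi/5)  exp(4*I*pi/5) 
  chi_4          1             exp(-2*I*pi/5)  exp(-4*I*pi/5)  exp(4*I*pi/5)   exp(2*I*pi/5) 

Spot check: chi_2(1) = zeta_5^(2*1) = zeta_5^2 = exp(4*I*pi/5).

Solution. Z/5Z is abelian, so all 5 irreducible complex representations are 1-dimensional. They are given by chi_k(m) = zeta_5^(k*m) for k = 0,...,4. Row orthogonality: sum_m chi_k(m) conj(chi_l(m)) = 5 * [k = l].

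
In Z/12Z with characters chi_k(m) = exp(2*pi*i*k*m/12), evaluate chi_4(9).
chi_4(9) = zeta_12^36 = 1

chi_4(9) = zeta_12^(4*9) = zeta_12^36. Since zeta_12^12 = 1, this equals zeta_12^0 = exp(2*pi*i*0/12) = 1.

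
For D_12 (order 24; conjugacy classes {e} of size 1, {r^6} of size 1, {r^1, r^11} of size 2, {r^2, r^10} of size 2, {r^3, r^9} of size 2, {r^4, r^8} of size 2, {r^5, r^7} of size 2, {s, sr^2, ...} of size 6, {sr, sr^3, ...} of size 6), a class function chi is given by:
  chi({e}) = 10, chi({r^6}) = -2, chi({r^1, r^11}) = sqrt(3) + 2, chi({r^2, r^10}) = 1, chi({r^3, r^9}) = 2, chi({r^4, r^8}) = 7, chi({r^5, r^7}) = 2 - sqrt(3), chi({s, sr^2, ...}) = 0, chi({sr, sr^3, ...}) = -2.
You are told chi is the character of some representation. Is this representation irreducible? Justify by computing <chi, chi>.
Not irreducible (reducible): <chi, chi> = 11 > 1.

Justification: <chi, chi> = (1/|G|) sum_C |C| * |chi(C)|^2 = (1/24)[1*|10|^2 + 1*|-2|^2 + 2*|sqrt(3) + 2|^2 + 2*|1|^2 + 2*|2|^2 + 2*|7|^2 + 2*|2 - sqrt(3)|^2 + 6*|0|^2 + 6*|-2|^2]
  = (1/24)[(100) + (4) + (8*sqrt(3) + 14) + (2) + (8) + (98) + (14 - 8*sqrt(3)) + (0) + (24)] = 264/24 = 11.
A character is irreducible iff <chi, chi> = 1, so this representation is reducible.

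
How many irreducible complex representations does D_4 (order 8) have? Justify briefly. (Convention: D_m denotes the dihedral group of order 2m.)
5

Argument: The number of irreducible complex representations of a finite group equals its number of conjugacy classes. D_4 has 5 conjugacy classes (n/2 + 3 for n even), so D_4 (order 8) has exactly 5 irreducible complex representations.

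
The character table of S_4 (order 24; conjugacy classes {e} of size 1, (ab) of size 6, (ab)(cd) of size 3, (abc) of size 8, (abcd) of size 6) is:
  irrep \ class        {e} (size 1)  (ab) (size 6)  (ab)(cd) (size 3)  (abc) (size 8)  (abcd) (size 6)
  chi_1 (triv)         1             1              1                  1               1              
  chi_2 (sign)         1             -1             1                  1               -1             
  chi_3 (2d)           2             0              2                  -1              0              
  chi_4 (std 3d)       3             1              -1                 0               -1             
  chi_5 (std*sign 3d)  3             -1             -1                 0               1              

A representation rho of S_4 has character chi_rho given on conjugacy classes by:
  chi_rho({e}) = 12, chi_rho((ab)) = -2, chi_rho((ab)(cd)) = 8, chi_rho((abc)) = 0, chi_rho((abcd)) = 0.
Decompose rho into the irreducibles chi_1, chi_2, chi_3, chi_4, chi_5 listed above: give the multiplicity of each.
Multiplicities: chi_1: 1, chi_2: 2, chi_3: 3, chi_4: 0, chi_5: 1.

Justification: Use <chi_rho, chi> = (1/|G|) sum_C |C| * chi_rho(C) * conj(chi(C)) with |G| = 24 for each irreducible chi in the table:
  <chi_rho, chi_1> = (1/24)[1*(12)*conj(1) + 6*(-2)*conj(1) + 3*(8)*conj(1) + 8*(0)*conj(1) + 6*(0)*conj(1)]
      = (1/24)[(12) + (-12) + (24) + (0) + (0)] = 24/24 = 1
  <chi_rho, chi_2> = (1/24)[1*(12)*conj(1) + 6*(-2)*conj(-1) + 3*(8)*conj(1) + 8*(0)*conj(1) + 6*(0)*conj(-1)]
      = (1/24)[(12) + (12) + (24) + (0) + (0)] = 48/24 = 2
  <chi_rho, chi_3> = (1/24)[1*(12)*conj(2) + 6*(-2)*conj(0) + 3*(8)*conj(2) + 8*(0)*conj(-1) + 6*(0)*conj(0)]
      = (1/24)[(24) + (0) + (48) + (0) + (0)] = 72/24 = 3
  <chi_rho, chi_4> = (1/24)[1*(12)*conj(3) + 6*(-2)*conj(1) + 3*(8)*conj(-1) + 8*(0)*conj(0) + 6*(0)*conj(-1)]
      = (1/24)[(36) + (-12) + (-24) + (0) + (0)] = 0/24 = 0
  <chi_rho, chi_5> = (1/24)[1*(12)*conj(3) + 6*(-2)*conj(-1) + 3*(8)*conj(-1) + 8*(0)*conj(0) + 6*(0)*conj(1)]
      = (1/24)[(36) + (12) + (-24) + (0) + (0)] = 24/24 = 1
Dimension check: dim(rho) = sum (mult * dim) = 1*1 + 2*1 + 3*2 + 0*3 + 1*3 = 12 = chi_rho(e) = 12.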